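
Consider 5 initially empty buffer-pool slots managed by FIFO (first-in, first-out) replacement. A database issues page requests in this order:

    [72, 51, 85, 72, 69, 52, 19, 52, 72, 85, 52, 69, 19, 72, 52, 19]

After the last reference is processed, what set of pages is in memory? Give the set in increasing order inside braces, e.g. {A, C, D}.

{19, 52, 69, 72, 85}

72 → miss, frames [72]
51 → miss, frames [72, 51]
85 → miss, frames [72, 51, 85]
72 → hit
69 → miss, frames [72, 51, 85, 69]
52 → miss, frames [72, 51, 85, 69, 52]
19 → miss, evict 72, frames [51, 85, 69, 52, 19]
52 → hit
72 → miss, evict 51, frames [85, 69, 52, 19, 72]
85 → hit
52 → hit
69 → hit
19 → hit
72 → hit
52 → hit
19 → hit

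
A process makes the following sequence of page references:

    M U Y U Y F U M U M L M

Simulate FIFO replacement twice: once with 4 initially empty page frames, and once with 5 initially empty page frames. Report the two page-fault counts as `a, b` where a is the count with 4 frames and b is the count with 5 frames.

6, 5

4 frames: F F F . . F . . . . F F → 6 faults.
5 frames: F F F . . F . . . . F . → 5 faults.
5 < 6: adding a frame reduced faults, as is typical.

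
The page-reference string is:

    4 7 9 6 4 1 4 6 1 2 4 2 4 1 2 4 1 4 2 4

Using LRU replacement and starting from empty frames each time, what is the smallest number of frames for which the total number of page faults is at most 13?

f=1: 20 faults
f=2: 15 faults
f=3: 8 faults
f=4: 6 faults
f=5: 6 faults
f=6: 6 faults
Smallest f with faults ≤ 13 is 3.

3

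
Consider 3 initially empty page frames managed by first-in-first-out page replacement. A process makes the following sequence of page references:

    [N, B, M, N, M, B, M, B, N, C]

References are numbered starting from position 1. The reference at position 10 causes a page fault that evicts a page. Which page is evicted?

pos 1: N: fault, frames [N]
pos 2: B: fault, frames [N, B]
pos 3: M: fault, frames [N, B, M]
pos 4: N: hit
pos 5: M: hit
pos 6: B: hit
pos 7: M: hit
pos 8: B: hit
pos 9: N: hit
pos 10: C: fault, evict N, frames [B, M, C]
At position 10, page N is evicted.

N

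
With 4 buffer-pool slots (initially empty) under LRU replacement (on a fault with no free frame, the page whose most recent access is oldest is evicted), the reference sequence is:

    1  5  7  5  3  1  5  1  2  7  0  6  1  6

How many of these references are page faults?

1: miss, frames [1]
5: miss, frames [1, 5]
7: miss, frames [1, 5, 7]
5: hit
3: miss, frames [1, 7, 5, 3]
1: hit
5: hit
1: hit
2: miss, evict 7, frames [3, 5, 1, 2]
7: miss, evict 3, frames [5, 1, 2, 7]
0: miss, evict 5, frames [1, 2, 7, 0]
6: miss, evict 1, frames [2, 7, 0, 6]
1: miss, evict 2, frames [7, 0, 6, 1]
6: hit
Page faults: 9.

9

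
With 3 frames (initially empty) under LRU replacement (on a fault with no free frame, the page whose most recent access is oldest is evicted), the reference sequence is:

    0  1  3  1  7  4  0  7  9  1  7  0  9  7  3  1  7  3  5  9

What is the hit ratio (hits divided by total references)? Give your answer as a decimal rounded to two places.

0.30

0: fault, frames {0}
1: fault, frames {0,1}
3: fault, frames {0,1,3}
1: hit
7: fault, evict 0, frames {3,1,7}
4: fault, evict 3, frames {1,7,4}
0: fault, evict 1, frames {7,4,0}
7: hit
9: fault, evict 4, frames {0,7,9}
1: fault, evict 0, frames {7,9,1}
7: hit
0: fault, evict 9, frames {1,7,0}
9: fault, evict 1, frames {7,0,9}
7: hit
3: fault, evict 0, frames {9,7,3}
1: fault, evict 9, frames {7,3,1}
7: hit
3: hit
5: fault, evict 1, frames {7,3,5}
9: fault, evict 7, frames {3,5,9}
Hits: 6 of 20 references → 6/20 = 0.3000.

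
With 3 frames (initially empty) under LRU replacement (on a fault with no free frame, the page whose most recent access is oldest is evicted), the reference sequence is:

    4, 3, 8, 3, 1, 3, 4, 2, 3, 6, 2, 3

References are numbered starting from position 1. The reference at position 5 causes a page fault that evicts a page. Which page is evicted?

pos 1: 4 -> fault, frames (4)
pos 2: 3 -> fault, frames (4 3)
pos 3: 8 -> fault, frames (4 3 8)
pos 4: 3 -> hit
pos 5: 1 -> fault, evict 4, frames (8 3 1)
At position 5, page 4 is evicted.

4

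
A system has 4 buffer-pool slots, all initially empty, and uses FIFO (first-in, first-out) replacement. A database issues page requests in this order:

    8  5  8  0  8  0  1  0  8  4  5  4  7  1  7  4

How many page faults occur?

8: miss, frames [8]
5: miss, frames [8, 5]
8: hit
0: miss, frames [8, 5, 0]
8: hit
0: hit
1: miss, frames [8, 5, 0, 1]
0: hit
8: hit
4: miss, evict 8, frames [5, 0, 1, 4]
5: hit
4: hit
7: miss, evict 5, frames [0, 1, 4, 7]
1: hit
7: hit
4: hit
Page faults: 6.

6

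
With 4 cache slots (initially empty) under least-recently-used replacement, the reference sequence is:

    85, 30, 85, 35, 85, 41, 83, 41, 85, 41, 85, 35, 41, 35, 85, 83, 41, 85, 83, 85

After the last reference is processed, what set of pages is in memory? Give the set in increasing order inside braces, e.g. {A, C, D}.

{35, 41, 83, 85}

85 → fault, frames (85)
30 → fault, frames (85 30)
85 → hit
35 → fault, frames (30 85 35)
85 → hit
41 → fault, frames (30 35 85 41)
83 → fault, evict 30, frames (35 85 41 83)
41 → hit
85 → hit
41 → hit
85 → hit
35 → hit
41 → hit
35 → hit
85 → hit
83 → hit
41 → hit
85 → hit
83 → hit
85 → hit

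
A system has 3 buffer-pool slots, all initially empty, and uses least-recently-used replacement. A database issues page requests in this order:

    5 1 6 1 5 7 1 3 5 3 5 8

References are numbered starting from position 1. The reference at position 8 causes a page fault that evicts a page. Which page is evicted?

pos 1: 5: fault, frames [5]
pos 2: 1: fault, frames [5, 1]
pos 3: 6: fault, frames [5, 1, 6]
pos 4: 1: hit
pos 5: 5: hit
pos 6: 7: fault, evict 6, frames [1, 5, 7]
pos 7: 1: hit
pos 8: 3: fault, evict 5, frames [7, 1, 3]
At position 8, page 5 is evicted.

5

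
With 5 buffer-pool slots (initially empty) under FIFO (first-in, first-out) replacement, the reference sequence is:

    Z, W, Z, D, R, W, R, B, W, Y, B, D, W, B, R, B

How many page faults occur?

6

Z → fault, frames [Z]
W → fault, frames [Z, W]
Z → hit
D → fault, frames [Z, W, D]
R → fault, frames [Z, W, D, R]
W → hit
R → hit
B → fault, frames [Z, W, D, R, B]
W → hit
Y → fault, evict Z, frames [W, D, R, B, Y]
B → hit
D → hit
W → hit
B → hit
R → hit
B → hit
Page faults: 6.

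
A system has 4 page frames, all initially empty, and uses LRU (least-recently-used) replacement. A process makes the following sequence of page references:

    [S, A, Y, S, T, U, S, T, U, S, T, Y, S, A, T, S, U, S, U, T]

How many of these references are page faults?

S: miss, frames (S)
A: miss, frames (S A)
Y: miss, frames (S A Y)
S: hit
T: miss, frames (A Y S T)
U: miss, evict A, frames (Y S T U)
S: hit
T: hit
U: hit
S: hit
T: hit
Y: hit
S: hit
A: miss, evict U, frames (T Y S A)
T: hit
S: hit
U: miss, evict Y, frames (A T S U)
S: hit
U: hit
T: hit
Page faults: 7.

7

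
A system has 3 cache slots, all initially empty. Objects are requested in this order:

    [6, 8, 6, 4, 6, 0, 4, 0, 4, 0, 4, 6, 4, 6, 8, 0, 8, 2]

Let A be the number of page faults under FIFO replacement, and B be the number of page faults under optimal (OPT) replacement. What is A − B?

Under FIFO: F F . F . F . . . . . F . . F . . F → 7 faults.
Under OPT: F F . F . F . . . . . . . . F . . F → 6 faults.
A − B = 7 − 6 = 1.

1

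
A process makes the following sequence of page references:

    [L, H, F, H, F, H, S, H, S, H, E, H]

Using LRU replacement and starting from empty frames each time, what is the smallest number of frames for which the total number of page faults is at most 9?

2

f=1: 12 faults
f=2: 5 faults
f=3: 5 faults
f=4: 5 faults
f=5: 5 faults
Smallest f with faults ≤ 9 is 2.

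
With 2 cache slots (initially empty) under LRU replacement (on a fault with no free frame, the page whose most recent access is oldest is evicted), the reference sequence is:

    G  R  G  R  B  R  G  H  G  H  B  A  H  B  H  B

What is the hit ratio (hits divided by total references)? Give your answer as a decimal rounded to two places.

0.44

G: miss, frames {G}
R: miss, frames {G,R}
G: hit
R: hit
B: miss, evict G, frames {R,B}
R: hit
G: miss, evict B, frames {R,G}
H: miss, evict R, frames {G,H}
G: hit
H: hit
B: miss, evict G, frames {H,B}
A: miss, evict H, frames {B,A}
H: miss, evict B, frames {A,H}
B: miss, evict A, frames {H,B}
H: hit
B: hit
Hits: 7 of 16 references → 7/16 = 0.4375.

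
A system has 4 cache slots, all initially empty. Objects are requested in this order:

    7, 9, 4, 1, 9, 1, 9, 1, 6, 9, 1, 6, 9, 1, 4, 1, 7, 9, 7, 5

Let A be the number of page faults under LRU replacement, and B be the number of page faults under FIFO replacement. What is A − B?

-1

Under LRU: F F F F . . . . F . . . . . . . F . . F → 7 faults.
Under FIFO: F F F F . . . . F . . . . . . . F F . F → 8 faults.
A − B = 7 − 8 = -1.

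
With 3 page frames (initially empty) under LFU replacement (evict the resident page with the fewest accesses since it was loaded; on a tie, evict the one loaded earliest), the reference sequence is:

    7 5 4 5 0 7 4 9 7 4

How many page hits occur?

7 -> miss, frames (7)
5 -> miss, frames (7 5)
4 -> miss, frames (7 5 4)
5 -> hit
0 -> miss, evict 7, frames (5 4 0)
7 -> miss, evict 4, frames (5 0 7)
4 -> miss, evict 0, frames (5 7 4)
9 -> miss, evict 7, frames (5 4 9)
7 -> miss, evict 4, frames (5 9 7)
4 -> miss, evict 9, frames (5 7 4)
Hits: 1.

1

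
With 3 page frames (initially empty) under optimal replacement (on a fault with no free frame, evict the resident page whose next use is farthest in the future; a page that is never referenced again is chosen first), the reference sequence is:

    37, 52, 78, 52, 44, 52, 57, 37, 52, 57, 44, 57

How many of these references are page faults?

37 → miss, frames (37)
52 → miss, frames (37 52)
78 → miss, frames (37 52 78)
52 → hit
44 → miss, evict 78, frames (37 52 44)
52 → hit
57 → miss, evict 44, frames (37 52 57)
37 → hit
52 → hit
57 → hit
44 → miss, evict 52, frames (37 57 44)
57 → hit
Page faults: 6.

6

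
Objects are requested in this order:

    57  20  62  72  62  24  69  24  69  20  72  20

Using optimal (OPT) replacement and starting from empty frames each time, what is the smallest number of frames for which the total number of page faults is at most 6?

4

f=1: 12 faults
f=2: 8 faults
f=3: 7 faults
f=4: 6 faults
f=5: 6 faults
f=6: 6 faults
Smallest f with faults ≤ 6 is 4.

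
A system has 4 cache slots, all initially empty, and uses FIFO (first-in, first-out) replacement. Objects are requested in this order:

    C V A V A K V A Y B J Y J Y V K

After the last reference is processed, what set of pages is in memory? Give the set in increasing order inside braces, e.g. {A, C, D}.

C → fault, frames [C]
V → fault, frames [C, V]
A → fault, frames [C, V, A]
V → hit
A → hit
K → fault, frames [C, V, A, K]
V → hit
A → hit
Y → fault, evict C, frames [V, A, K, Y]
B → fault, evict V, frames [A, K, Y, B]
J → fault, evict A, frames [K, Y, B, J]
Y → hit
J → hit
Y → hit
V → fault, evict K, frames [Y, B, J, V]
K → fault, evict Y, frames [B, J, V, K]

{B, J, K, V}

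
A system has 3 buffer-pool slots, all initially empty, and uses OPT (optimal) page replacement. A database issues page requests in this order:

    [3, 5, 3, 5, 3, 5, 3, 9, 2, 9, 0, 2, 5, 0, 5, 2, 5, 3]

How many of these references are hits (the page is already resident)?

3 -> fault, frames (3)
5 -> fault, frames (3 5)
3 -> hit
5 -> hit
3 -> hit
5 -> hit
3 -> hit
9 -> fault, frames (3 5 9)
2 -> fault, evict 3, frames (5 9 2)
9 -> hit
0 -> fault, evict 9, frames (5 2 0)
2 -> hit
5 -> hit
0 -> hit
5 -> hit
2 -> hit
5 -> hit
3 -> fault, evict 0, frames (5 2 3)
Hits: 12.

12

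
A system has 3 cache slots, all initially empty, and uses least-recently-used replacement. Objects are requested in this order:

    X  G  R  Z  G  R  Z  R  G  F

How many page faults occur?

X → miss, frames {X}
G → miss, frames {X,G}
R → miss, frames {X,G,R}
Z → miss, evict X, frames {G,R,Z}
G → hit
R → hit
Z → hit
R → hit
G → hit
F → miss, evict Z, frames {R,G,F}
Page faults: 5.

5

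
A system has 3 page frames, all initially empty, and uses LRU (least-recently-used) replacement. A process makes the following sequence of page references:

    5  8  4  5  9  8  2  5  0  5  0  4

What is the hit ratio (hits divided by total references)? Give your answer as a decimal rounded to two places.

5 → miss, frames (5)
8 → miss, frames (5 8)
4 → miss, frames (5 8 4)
5 → hit
9 → miss, evict 8, frames (4 5 9)
8 → miss, evict 4, frames (5 9 8)
2 → miss, evict 5, frames (9 8 2)
5 → miss, evict 9, frames (8 2 5)
0 → miss, evict 8, frames (2 5 0)
5 → hit
0 → hit
4 → miss, evict 2, frames (5 0 4)
Hits: 3 of 12 references → 3/12 = 0.2500.

0.25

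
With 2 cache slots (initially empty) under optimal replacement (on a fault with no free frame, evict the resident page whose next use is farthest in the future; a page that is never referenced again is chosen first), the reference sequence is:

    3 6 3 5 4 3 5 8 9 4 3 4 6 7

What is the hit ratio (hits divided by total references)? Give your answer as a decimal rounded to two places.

0.29

3 → fault, frames {3}
6 → fault, frames {3,6}
3 → hit
5 → fault, evict 6, frames {3,5}
4 → fault, evict 5, frames {3,4}
3 → hit
5 → fault, evict 3, frames {4,5}
8 → fault, evict 5, frames {4,8}
9 → fault, evict 8, frames {4,9}
4 → hit
3 → fault, evict 9, frames {4,3}
4 → hit
6 → fault, evict 3, frames {4,6}
7 → fault, evict 6, frames {4,7}
Hits: 4 of 14 references → 4/14 = 0.2857.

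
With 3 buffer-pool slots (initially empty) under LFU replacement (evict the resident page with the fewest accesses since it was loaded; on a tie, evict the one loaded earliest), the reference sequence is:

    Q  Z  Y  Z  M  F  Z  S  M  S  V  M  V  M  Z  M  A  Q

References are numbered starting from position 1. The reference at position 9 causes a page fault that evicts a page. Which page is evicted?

pos 1: Q → fault, frames {Q}
pos 2: Z → fault, frames {Q,Z}
pos 3: Y → fault, frames {Q,Z,Y}
pos 4: Z → hit
pos 5: M → fault, evict Q, frames {Z,Y,M}
pos 6: F → fault, evict Y, frames {Z,M,F}
pos 7: Z → hit
pos 8: S → fault, evict M, frames {Z,F,S}
pos 9: M → fault, evict F, frames {Z,S,M}
At position 9, page F is evicted.

F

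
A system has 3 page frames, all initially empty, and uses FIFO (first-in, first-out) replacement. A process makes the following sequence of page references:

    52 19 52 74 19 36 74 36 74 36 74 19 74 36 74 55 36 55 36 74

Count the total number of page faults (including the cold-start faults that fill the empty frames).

5

52 -> miss, frames [52]
19 -> miss, frames [52, 19]
52 -> hit
74 -> miss, frames [52, 19, 74]
19 -> hit
36 -> miss, evict 52, frames [19, 74, 36]
74 -> hit
36 -> hit
74 -> hit
36 -> hit
74 -> hit
19 -> hit
74 -> hit
36 -> hit
74 -> hit
55 -> miss, evict 19, frames [74, 36, 55]
36 -> hit
55 -> hit
36 -> hit
74 -> hit
Page faults: 5.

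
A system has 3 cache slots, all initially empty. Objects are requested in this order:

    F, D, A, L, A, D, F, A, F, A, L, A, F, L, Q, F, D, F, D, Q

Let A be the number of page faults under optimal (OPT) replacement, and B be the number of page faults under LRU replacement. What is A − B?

-1

Under OPT: F F F F . . F . . . . . . . F . F . . . → 7 faults.
Under LRU: F F F F . . F . . . F . . . F . F . . . → 8 faults.
A − B = 7 − 8 = -1.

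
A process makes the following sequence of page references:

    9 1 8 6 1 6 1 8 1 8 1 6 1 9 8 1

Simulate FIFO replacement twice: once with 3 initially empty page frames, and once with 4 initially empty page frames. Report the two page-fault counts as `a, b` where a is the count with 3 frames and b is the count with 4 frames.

6, 4

3 frames: F F F F . . . . . . . . . F . F → 6 faults.
4 frames: F F F F . . . . . . . . . . . . → 4 faults.
4 < 6: adding a frame reduced faults, as is typical.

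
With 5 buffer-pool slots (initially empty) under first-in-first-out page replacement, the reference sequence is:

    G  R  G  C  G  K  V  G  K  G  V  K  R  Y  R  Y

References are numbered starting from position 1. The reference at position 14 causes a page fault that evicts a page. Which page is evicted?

pos 1: G -> fault, frames {G}
pos 2: R -> fault, frames {G,R}
pos 3: G -> hit
pos 4: C -> fault, frames {G,R,C}
pos 5: G -> hit
pos 6: K -> fault, frames {G,R,C,K}
pos 7: V -> fault, frames {G,R,C,K,V}
pos 8: G -> hit
pos 9: K -> hit
pos 10: G -> hit
pos 11: V -> hit
pos 12: K -> hit
pos 13: R -> hit
pos 14: Y -> fault, evict G, frames {R,C,K,V,Y}
At position 14, page G is evicted.

G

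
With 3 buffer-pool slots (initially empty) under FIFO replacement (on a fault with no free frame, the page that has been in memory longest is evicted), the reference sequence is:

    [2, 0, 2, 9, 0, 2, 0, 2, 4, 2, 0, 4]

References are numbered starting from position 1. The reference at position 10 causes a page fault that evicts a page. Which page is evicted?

pos 1: 2 -> miss, frames {2}
pos 2: 0 -> miss, frames {2,0}
pos 3: 2 -> hit
pos 4: 9 -> miss, frames {2,0,9}
pos 5: 0 -> hit
pos 6: 2 -> hit
pos 7: 0 -> hit
pos 8: 2 -> hit
pos 9: 4 -> miss, evict 2, frames {0,9,4}
pos 10: 2 -> miss, evict 0, frames {9,4,2}
At position 10, page 0 is evicted.

0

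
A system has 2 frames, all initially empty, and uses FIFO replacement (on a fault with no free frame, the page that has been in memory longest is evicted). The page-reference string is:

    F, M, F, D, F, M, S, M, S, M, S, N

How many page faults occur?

7

F → fault, frames (F)
M → fault, frames (F M)
F → hit
D → fault, evict F, frames (M D)
F → fault, evict M, frames (D F)
M → fault, evict D, frames (F M)
S → fault, evict F, frames (M S)
M → hit
S → hit
M → hit
S → hit
N → fault, evict M, frames (S N)
Page faults: 7.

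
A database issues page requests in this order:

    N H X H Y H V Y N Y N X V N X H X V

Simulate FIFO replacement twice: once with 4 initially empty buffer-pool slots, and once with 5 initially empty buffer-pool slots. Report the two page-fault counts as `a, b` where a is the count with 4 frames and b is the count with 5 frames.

8, 5

4 frames: F F F . F . F . F . . . . . . F F . → 8 faults.
5 frames: F F F . F . F . . . . . . . . . . . → 5 faults.
5 < 8: adding a frame reduced faults, as is typical.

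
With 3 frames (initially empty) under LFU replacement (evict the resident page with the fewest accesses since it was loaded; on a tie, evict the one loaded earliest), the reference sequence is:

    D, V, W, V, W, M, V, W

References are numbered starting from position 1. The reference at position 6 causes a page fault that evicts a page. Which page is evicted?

pos 1: D -> fault, frames {D}
pos 2: V -> fault, frames {D,V}
pos 3: W -> fault, frames {D,V,W}
pos 4: V -> hit
pos 5: W -> hit
pos 6: M -> fault, evict D, frames {V,W,M}
At position 6, page D is evicted.

D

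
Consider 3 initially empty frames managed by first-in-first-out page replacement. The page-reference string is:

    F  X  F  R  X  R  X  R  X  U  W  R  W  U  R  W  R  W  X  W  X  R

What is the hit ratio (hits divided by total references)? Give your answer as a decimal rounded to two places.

0.68

F → miss, frames (F)
X → miss, frames (F X)
F → hit
R → miss, frames (F X R)
X → hit
R → hit
X → hit
R → hit
X → hit
U → miss, evict F, frames (X R U)
W → miss, evict X, frames (R U W)
R → hit
W → hit
U → hit
R → hit
W → hit
R → hit
W → hit
X → miss, evict R, frames (U W X)
W → hit
X → hit
R → miss, evict U, frames (W X R)
Hits: 15 of 22 references → 15/22 = 0.6818.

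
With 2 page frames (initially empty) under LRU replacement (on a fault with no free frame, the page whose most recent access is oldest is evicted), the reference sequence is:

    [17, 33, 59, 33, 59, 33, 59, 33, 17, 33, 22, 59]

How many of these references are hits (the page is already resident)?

17 -> miss, frames (17)
33 -> miss, frames (17 33)
59 -> miss, evict 17, frames (33 59)
33 -> hit
59 -> hit
33 -> hit
59 -> hit
33 -> hit
17 -> miss, evict 59, frames (33 17)
33 -> hit
22 -> miss, evict 17, frames (33 22)
59 -> miss, evict 33, frames (22 59)
Hits: 6.

6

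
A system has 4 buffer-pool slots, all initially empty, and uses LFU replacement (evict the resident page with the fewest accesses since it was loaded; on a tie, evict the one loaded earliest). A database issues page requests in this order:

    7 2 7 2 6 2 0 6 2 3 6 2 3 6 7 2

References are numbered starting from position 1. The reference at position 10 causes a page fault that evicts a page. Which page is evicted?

pos 1: 7: fault, frames {7}
pos 2: 2: fault, frames {7,2}
pos 3: 7: hit
pos 4: 2: hit
pos 5: 6: fault, frames {7,2,6}
pos 6: 2: hit
pos 7: 0: fault, frames {7,2,6,0}
pos 8: 6: hit
pos 9: 2: hit
pos 10: 3: fault, evict 0, frames {7,2,6,3}
At position 10, page 0 is evicted.

0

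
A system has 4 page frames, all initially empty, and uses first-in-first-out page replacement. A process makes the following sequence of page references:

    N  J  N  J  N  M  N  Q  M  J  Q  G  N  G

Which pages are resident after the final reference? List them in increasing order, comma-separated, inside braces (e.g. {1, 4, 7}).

{G, M, N, Q}

N → miss, frames [N]
J → miss, frames [N, J]
N → hit
J → hit
N → hit
M → miss, frames [N, J, M]
N → hit
Q → miss, frames [N, J, M, Q]
M → hit
J → hit
Q → hit
G → miss, evict N, frames [J, M, Q, G]
N → miss, evict J, frames [M, Q, G, N]
G → hit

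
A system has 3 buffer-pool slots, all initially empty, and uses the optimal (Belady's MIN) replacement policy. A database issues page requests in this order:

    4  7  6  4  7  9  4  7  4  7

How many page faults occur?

4

4 -> fault, frames {4}
7 -> fault, frames {4,7}
6 -> fault, frames {4,7,6}
4 -> hit
7 -> hit
9 -> fault, evict 6, frames {4,7,9}
4 -> hit
7 -> hit
4 -> hit
7 -> hit
Page faults: 4.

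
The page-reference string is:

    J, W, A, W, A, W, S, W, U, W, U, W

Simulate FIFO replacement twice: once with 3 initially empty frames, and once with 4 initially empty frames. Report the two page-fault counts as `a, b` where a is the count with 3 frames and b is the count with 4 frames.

3 frames: F F F . . . F . F F . . → 6 faults.
4 frames: F F F . . . F . F . . . → 5 faults.
5 < 6: adding a frame reduced faults, as is typical.

6, 5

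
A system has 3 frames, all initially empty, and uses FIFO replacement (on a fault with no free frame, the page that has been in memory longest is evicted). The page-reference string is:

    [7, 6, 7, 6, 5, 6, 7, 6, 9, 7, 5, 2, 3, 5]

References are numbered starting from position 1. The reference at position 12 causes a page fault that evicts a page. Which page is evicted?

5

pos 1: 7 -> fault, frames {7}
pos 2: 6 -> fault, frames {7,6}
pos 3: 7 -> hit
pos 4: 6 -> hit
pos 5: 5 -> fault, frames {7,6,5}
pos 6: 6 -> hit
pos 7: 7 -> hit
pos 8: 6 -> hit
pos 9: 9 -> fault, evict 7, frames {6,5,9}
pos 10: 7 -> fault, evict 6, frames {5,9,7}
pos 11: 5 -> hit
pos 12: 2 -> fault, evict 5, frames {9,7,2}
At position 12, page 5 is evicted.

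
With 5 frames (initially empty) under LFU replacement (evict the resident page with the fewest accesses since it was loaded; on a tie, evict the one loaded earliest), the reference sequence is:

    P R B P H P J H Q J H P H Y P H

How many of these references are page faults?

P -> miss, frames (P)
R -> miss, frames (P R)
B -> miss, frames (P R B)
P -> hit
H -> miss, frames (P R B H)
P -> hit
J -> miss, frames (P R B H J)
H -> hit
Q -> miss, evict R, frames (P B H J Q)
J -> hit
H -> hit
P -> hit
H -> hit
Y -> miss, evict B, frames (P H J Q Y)
P -> hit
H -> hit
Page faults: 7.

7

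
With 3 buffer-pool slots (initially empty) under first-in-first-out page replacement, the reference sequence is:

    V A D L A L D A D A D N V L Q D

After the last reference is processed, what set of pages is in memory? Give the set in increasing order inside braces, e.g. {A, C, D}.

V -> miss, frames [V]
A -> miss, frames [V, A]
D -> miss, frames [V, A, D]
L -> miss, evict V, frames [A, D, L]
A -> hit
L -> hit
D -> hit
A -> hit
D -> hit
A -> hit
D -> hit
N -> miss, evict A, frames [D, L, N]
V -> miss, evict D, frames [L, N, V]
L -> hit
Q -> miss, evict L, frames [N, V, Q]
D -> miss, evict N, frames [V, Q, D]

{D, Q, V}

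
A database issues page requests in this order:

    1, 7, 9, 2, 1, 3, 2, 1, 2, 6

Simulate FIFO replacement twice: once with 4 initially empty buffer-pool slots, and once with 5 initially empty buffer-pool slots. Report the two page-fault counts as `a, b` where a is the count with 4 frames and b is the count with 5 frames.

4 frames: F F F F . F . F . F → 7 faults.
5 frames: F F F F . F . . . F → 6 faults.
6 < 7: adding a frame reduced faults, as is typical.

7, 6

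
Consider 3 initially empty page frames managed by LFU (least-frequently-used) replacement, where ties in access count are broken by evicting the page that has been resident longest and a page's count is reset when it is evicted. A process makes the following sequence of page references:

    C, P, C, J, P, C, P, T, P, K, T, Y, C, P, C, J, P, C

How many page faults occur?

C -> fault, frames [C]
P -> fault, frames [C, P]
C -> hit
J -> fault, frames [C, P, J]
P -> hit
C -> hit
P -> hit
T -> fault, evict J, frames [C, P, T]
P -> hit
K -> fault, evict T, frames [C, P, K]
T -> fault, evict K, frames [C, P, T]
Y -> fault, evict T, frames [C, P, Y]
C -> hit
P -> hit
C -> hit
J -> fault, evict Y, frames [C, P, J]
P -> hit
C -> hit
Page faults: 8.

8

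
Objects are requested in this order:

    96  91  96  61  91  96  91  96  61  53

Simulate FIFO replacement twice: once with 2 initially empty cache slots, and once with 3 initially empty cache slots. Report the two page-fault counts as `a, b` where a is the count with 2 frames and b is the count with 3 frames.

7, 4

2 frames: F F . F . F F . F F → 7 faults.
3 frames: F F . F . . . . . F → 4 faults.
4 < 7: adding a frame reduced faults, as is typical.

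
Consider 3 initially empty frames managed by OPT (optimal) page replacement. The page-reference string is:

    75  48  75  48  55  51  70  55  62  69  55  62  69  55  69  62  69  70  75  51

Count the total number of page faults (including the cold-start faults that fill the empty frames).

10

75 → miss, frames [75]
48 → miss, frames [75, 48]
75 → hit
48 → hit
55 → miss, frames [75, 48, 55]
51 → miss, evict 48, frames [75, 55, 51]
70 → miss, evict 51, frames [75, 55, 70]
55 → hit
62 → miss, evict 75, frames [55, 70, 62]
69 → miss, evict 70, frames [55, 62, 69]
55 → hit
62 → hit
69 → hit
55 → hit
69 → hit
62 → hit
69 → hit
70 → miss, evict 69, frames [55, 62, 70]
75 → miss, evict 70, frames [55, 62, 75]
51 → miss, evict 75, frames [55, 62, 51]
Page faults: 10.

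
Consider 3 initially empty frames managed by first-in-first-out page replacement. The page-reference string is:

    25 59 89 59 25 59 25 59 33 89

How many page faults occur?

4

25 → miss, frames (25)
59 → miss, frames (25 59)
89 → miss, frames (25 59 89)
59 → hit
25 → hit
59 → hit
25 → hit
59 → hit
33 → miss, evict 25, frames (59 89 33)
89 → hit
Page faults: 4.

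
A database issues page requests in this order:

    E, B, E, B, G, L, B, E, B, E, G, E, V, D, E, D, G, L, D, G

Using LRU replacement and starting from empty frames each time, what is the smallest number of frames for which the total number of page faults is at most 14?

f=1: 20 faults
f=2: 14 faults
f=3: 10 faults
f=4: 7 faults
f=5: 7 faults
f=6: 6 faults
Smallest f with faults ≤ 14 is 2.

2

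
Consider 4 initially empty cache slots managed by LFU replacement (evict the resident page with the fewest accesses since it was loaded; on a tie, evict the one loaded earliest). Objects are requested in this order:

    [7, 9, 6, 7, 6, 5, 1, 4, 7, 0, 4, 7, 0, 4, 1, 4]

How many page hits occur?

7: fault, frames {7}
9: fault, frames {7,9}
6: fault, frames {7,9,6}
7: hit
6: hit
5: fault, frames {7,9,6,5}
1: fault, evict 9, frames {7,6,5,1}
4: fault, evict 5, frames {7,6,1,4}
7: hit
0: fault, evict 1, frames {7,6,4,0}
4: hit
7: hit
0: hit
4: hit
1: fault, evict 6, frames {7,4,0,1}
4: hit
Hits: 8.

8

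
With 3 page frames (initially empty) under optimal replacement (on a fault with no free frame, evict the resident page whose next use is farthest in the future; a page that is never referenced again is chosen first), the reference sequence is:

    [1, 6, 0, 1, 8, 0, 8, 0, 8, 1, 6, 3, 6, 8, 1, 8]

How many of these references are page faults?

1: fault, frames (1)
6: fault, frames (1 6)
0: fault, frames (1 6 0)
1: hit
8: fault, evict 6, frames (1 0 8)
0: hit
8: hit
0: hit
8: hit
1: hit
6: fault, evict 0, frames (1 8 6)
3: fault, evict 1, frames (8 6 3)
6: hit
8: hit
1: fault, evict 3, frames (8 6 1)
8: hit
Page faults: 7.

7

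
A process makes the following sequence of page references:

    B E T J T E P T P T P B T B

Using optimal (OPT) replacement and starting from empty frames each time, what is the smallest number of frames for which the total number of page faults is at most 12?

2

f=1: 14 faults
f=2: 7 faults
f=3: 6 faults
f=4: 5 faults
f=5: 5 faults
Smallest f with faults ≤ 12 is 2.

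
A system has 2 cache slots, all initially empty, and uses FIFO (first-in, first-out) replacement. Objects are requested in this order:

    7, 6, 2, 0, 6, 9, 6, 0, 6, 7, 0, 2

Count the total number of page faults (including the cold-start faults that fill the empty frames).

7 -> miss, frames {7}
6 -> miss, frames {7,6}
2 -> miss, evict 7, frames {6,2}
0 -> miss, evict 6, frames {2,0}
6 -> miss, evict 2, frames {0,6}
9 -> miss, evict 0, frames {6,9}
6 -> hit
0 -> miss, evict 6, frames {9,0}
6 -> miss, evict 9, frames {0,6}
7 -> miss, evict 0, frames {6,7}
0 -> miss, evict 6, frames {7,0}
2 -> miss, evict 7, frames {0,2}
Page faults: 11.

11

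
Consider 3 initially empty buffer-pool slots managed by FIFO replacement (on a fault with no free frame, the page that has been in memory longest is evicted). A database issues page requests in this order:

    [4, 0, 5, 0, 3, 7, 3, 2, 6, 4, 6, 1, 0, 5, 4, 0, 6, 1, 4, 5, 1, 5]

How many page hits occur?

7

4 -> miss, frames [4]
0 -> miss, frames [4, 0]
5 -> miss, frames [4, 0, 5]
0 -> hit
3 -> miss, evict 4, frames [0, 5, 3]
7 -> miss, evict 0, frames [5, 3, 7]
3 -> hit
2 -> miss, evict 5, frames [3, 7, 2]
6 -> miss, evict 3, frames [7, 2, 6]
4 -> miss, evict 7, frames [2, 6, 4]
6 -> hit
1 -> miss, evict 2, frames [6, 4, 1]
0 -> miss, evict 6, frames [4, 1, 0]
5 -> miss, evict 4, frames [1, 0, 5]
4 -> miss, evict 1, frames [0, 5, 4]
0 -> hit
6 -> miss, evict 0, frames [5, 4, 6]
1 -> miss, evict 5, frames [4, 6, 1]
4 -> hit
5 -> miss, evict 4, frames [6, 1, 5]
1 -> hit
5 -> hit
Hits: 7.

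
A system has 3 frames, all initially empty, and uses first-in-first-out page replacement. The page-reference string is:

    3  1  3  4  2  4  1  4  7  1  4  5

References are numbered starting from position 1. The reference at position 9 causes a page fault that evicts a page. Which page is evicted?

pos 1: 3: fault, frames [3]
pos 2: 1: fault, frames [3, 1]
pos 3: 3: hit
pos 4: 4: fault, frames [3, 1, 4]
pos 5: 2: fault, evict 3, frames [1, 4, 2]
pos 6: 4: hit
pos 7: 1: hit
pos 8: 4: hit
pos 9: 7: fault, evict 1, frames [4, 2, 7]
At position 9, page 1 is evicted.

1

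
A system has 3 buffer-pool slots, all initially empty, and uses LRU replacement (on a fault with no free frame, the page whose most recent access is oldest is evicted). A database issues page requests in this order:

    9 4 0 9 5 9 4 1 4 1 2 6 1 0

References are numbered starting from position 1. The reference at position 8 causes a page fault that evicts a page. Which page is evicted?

pos 1: 9: miss, frames (9)
pos 2: 4: miss, frames (9 4)
pos 3: 0: miss, frames (9 4 0)
pos 4: 9: hit
pos 5: 5: miss, evict 4, frames (0 9 5)
pos 6: 9: hit
pos 7: 4: miss, evict 0, frames (5 9 4)
pos 8: 1: miss, evict 5, frames (9 4 1)
At position 8, page 5 is evicted.

5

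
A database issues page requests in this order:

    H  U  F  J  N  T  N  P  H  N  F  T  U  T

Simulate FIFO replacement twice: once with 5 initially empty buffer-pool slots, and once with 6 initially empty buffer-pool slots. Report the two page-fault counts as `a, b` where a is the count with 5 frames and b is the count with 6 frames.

5 frames: F F F F F F . F F . F . F . → 10 faults.
6 frames: F F F F F F . F F . . . F . → 9 faults.
9 < 10: adding a frame reduced faults, as is typical.

10, 9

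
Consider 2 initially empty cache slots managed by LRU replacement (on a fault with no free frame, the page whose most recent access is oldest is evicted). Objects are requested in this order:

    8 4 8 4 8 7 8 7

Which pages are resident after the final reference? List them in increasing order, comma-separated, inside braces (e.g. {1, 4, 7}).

8 → fault, frames [8]
4 → fault, frames [8, 4]
8 → hit
4 → hit
8 → hit
7 → fault, evict 4, frames [8, 7]
8 → hit
7 → hit

{7, 8}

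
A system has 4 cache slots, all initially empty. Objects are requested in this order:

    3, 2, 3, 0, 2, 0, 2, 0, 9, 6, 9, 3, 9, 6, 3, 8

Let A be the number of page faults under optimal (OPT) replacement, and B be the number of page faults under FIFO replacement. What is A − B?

-1

Under OPT: F F . F . . . . F F . . . . . F → 6 faults.
Under FIFO: F F . F . . . . F F . F . . . F → 7 faults.
A − B = 6 − 7 = -1.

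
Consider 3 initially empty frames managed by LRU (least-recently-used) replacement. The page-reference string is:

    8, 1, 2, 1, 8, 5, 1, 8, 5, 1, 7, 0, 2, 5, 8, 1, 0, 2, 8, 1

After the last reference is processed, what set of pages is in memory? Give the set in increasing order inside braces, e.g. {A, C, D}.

8: fault, frames [8]
1: fault, frames [8, 1]
2: fault, frames [8, 1, 2]
1: hit
8: hit
5: fault, evict 2, frames [1, 8, 5]
1: hit
8: hit
5: hit
1: hit
7: fault, evict 8, frames [5, 1, 7]
0: fault, evict 5, frames [1, 7, 0]
2: fault, evict 1, frames [7, 0, 2]
5: fault, evict 7, frames [0, 2, 5]
8: fault, evict 0, frames [2, 5, 8]
1: fault, evict 2, frames [5, 8, 1]
0: fault, evict 5, frames [8, 1, 0]
2: fault, evict 8, frames [1, 0, 2]
8: fault, evict 1, frames [0, 2, 8]
1: fault, evict 0, frames [2, 8, 1]

{1, 2, 8}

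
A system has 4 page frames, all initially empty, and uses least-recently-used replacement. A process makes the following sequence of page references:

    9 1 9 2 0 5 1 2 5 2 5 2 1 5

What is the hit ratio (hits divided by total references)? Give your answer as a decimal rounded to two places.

0.57

9 → fault, frames (9)
1 → fault, frames (9 1)
9 → hit
2 → fault, frames (1 9 2)
0 → fault, frames (1 9 2 0)
5 → fault, evict 1, frames (9 2 0 5)
1 → fault, evict 9, frames (2 0 5 1)
2 → hit
5 → hit
2 → hit
5 → hit
2 → hit
1 → hit
5 → hit
Hits: 8 of 14 references → 8/14 = 0.5714.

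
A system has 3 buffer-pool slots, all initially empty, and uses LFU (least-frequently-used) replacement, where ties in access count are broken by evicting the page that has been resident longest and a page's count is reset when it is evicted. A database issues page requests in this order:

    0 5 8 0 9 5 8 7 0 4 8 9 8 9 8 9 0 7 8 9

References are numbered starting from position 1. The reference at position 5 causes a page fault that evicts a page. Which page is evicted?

5

pos 1: 0: fault, frames [0]
pos 2: 5: fault, frames [0, 5]
pos 3: 8: fault, frames [0, 5, 8]
pos 4: 0: hit
pos 5: 9: fault, evict 5, frames [0, 8, 9]
At position 5, page 5 is evicted.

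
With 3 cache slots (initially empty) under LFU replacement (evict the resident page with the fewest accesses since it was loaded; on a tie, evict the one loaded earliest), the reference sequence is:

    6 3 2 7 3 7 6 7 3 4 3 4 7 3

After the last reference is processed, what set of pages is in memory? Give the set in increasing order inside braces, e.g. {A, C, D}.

{3, 4, 7}

6 → fault, frames [6]
3 → fault, frames [6, 3]
2 → fault, frames [6, 3, 2]
7 → fault, evict 6, frames [3, 2, 7]
3 → hit
7 → hit
6 → fault, evict 2, frames [3, 7, 6]
7 → hit
3 → hit
4 → fault, evict 6, frames [3, 7, 4]
3 → hit
4 → hit
7 → hit
3 → hit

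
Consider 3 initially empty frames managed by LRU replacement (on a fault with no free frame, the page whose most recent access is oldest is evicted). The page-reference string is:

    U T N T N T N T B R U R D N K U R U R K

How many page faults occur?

U → miss, frames {U}
T → miss, frames {U,T}
N → miss, frames {U,T,N}
T → hit
N → hit
T → hit
N → hit
T → hit
B → miss, evict U, frames {N,T,B}
R → miss, evict N, frames {T,B,R}
U → miss, evict T, frames {B,R,U}
R → hit
D → miss, evict B, frames {U,R,D}
N → miss, evict U, frames {R,D,N}
K → miss, evict R, frames {D,N,K}
U → miss, evict D, frames {N,K,U}
R → miss, evict N, frames {K,U,R}
U → hit
R → hit
K → hit
Page faults: 11.

11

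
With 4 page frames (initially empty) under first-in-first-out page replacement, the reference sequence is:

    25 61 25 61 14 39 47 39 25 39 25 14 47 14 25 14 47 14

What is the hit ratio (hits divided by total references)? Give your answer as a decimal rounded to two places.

25 → miss, frames {25}
61 → miss, frames {25,61}
25 → hit
61 → hit
14 → miss, frames {25,61,14}
39 → miss, frames {25,61,14,39}
47 → miss, evict 25, frames {61,14,39,47}
39 → hit
25 → miss, evict 61, frames {14,39,47,25}
39 → hit
25 → hit
14 → hit
47 → hit
14 → hit
25 → hit
14 → hit
47 → hit
14 → hit
Hits: 12 of 18 references → 12/18 = 0.6667.

0.67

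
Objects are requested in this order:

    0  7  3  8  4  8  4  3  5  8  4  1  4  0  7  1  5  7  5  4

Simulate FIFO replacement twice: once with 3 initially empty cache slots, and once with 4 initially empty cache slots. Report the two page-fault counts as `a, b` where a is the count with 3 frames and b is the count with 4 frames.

11, 10

3 frames: F F F F F . . . F . . F . F F . F . . F → 11 faults.
4 frames: F F F F F . . . F . . F . F F . . . . F → 10 faults.
10 < 11: adding a frame reduced faults, as is typical.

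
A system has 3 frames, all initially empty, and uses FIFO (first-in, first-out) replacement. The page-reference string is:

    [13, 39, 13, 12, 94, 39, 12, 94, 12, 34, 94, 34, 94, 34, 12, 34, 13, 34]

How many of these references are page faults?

13 -> miss, frames [13]
39 -> miss, frames [13, 39]
13 -> hit
12 -> miss, frames [13, 39, 12]
94 -> miss, evict 13, frames [39, 12, 94]
39 -> hit
12 -> hit
94 -> hit
12 -> hit
34 -> miss, evict 39, frames [12, 94, 34]
94 -> hit
34 -> hit
94 -> hit
34 -> hit
12 -> hit
34 -> hit
13 -> miss, evict 12, frames [94, 34, 13]
34 -> hit
Page faults: 6.

6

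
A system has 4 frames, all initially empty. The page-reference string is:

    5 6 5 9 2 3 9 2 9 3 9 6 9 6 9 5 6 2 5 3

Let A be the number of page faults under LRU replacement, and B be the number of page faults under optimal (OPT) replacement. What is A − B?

3

Under LRU: F F . F F F . . . . . F . . . F . F . F → 9 faults.
Under OPT: F F . F F F . . . . . . . . . F . . . . → 6 faults.
A − B = 9 − 6 = 3.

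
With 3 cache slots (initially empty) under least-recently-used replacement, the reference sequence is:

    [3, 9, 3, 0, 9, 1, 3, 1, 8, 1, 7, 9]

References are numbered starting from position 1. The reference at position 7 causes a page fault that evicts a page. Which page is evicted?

0

pos 1: 3 -> miss, frames {3}
pos 2: 9 -> miss, frames {3,9}
pos 3: 3 -> hit
pos 4: 0 -> miss, frames {9,3,0}
pos 5: 9 -> hit
pos 6: 1 -> miss, evict 3, frames {0,9,1}
pos 7: 3 -> miss, evict 0, frames {9,1,3}
At position 7, page 0 is evicted.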